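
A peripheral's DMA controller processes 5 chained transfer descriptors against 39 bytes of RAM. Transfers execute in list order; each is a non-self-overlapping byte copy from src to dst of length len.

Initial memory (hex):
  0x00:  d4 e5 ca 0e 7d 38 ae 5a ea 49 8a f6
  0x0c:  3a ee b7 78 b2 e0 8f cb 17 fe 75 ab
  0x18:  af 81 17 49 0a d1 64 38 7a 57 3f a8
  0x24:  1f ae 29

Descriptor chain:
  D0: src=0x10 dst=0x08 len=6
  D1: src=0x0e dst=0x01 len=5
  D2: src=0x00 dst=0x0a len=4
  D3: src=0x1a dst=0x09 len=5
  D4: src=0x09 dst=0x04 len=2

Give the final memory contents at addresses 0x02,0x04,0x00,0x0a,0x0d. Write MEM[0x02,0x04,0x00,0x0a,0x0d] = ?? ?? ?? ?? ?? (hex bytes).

MEM[0x02,0x04,0x00,0x0a,0x0d] = 78 17 d4 49 64

  after D0: wrote 6B at 0x08 = b2e08fcb17fe
  after D1: wrote 5B at 0x01 = b778b2e08f
  after D2: wrote 4B at 0x0a = d4b778b2
  after D3: wrote 5B at 0x09 = 17490ad164
  after D4: wrote 2B at 0x04 = 1749
query mem[0x02]=0x78, mem[0x04]=0x17, mem[0x00]=0xd4, mem[0x0a]=0x49, mem[0x0d]=0x64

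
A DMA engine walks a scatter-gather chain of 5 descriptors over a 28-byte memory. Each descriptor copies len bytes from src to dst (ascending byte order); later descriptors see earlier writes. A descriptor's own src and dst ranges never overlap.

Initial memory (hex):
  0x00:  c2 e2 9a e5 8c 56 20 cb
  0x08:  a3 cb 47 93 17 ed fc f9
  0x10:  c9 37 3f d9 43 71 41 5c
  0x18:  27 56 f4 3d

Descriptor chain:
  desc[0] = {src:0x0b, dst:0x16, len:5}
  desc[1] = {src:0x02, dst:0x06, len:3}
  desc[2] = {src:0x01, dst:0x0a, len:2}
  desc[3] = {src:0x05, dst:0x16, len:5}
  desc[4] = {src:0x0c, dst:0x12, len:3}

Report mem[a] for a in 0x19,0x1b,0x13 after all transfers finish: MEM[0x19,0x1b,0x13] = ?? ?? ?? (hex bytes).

#0 dst[0x16+5] := {0x93,0x17,0xed,0xfc,0xf9}
#1 dst[0x06+3] := {0x9a,0xe5,0x8c}
#2 dst[0x0a+2] := {0xe2,0x9a}
#3 dst[0x16+5] := {0x56,0x9a,0xe5,0x8c,0xcb}
#4 dst[0x12+3] := {0x17,0xed,0xfc}
query mem[0x19]=0x8c, mem[0x1b]=0x3d, mem[0x13]=0xed

MEM[0x19,0x1b,0x13] = 8c 3d ed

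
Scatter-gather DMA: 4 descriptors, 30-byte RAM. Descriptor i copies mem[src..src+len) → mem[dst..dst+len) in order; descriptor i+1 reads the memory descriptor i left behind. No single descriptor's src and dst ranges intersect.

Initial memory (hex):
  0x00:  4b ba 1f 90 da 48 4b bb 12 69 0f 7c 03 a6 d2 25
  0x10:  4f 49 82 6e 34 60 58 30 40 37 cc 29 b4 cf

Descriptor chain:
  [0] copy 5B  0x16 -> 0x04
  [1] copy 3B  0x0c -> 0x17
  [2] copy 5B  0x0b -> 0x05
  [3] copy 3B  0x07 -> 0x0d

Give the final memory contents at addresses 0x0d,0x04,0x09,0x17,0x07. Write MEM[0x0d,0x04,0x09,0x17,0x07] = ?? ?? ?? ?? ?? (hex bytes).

MEM[0x0d,0x04,0x09,0x17,0x07] = a6 58 25 03 a6

#0 dst[0x04+5] := {0x58,0x30,0x40,0x37,0xcc}
#1 dst[0x17+3] := {0x03,0xa6,0xd2}
#2 dst[0x05+5] := {0x7c,0x03,0xa6,0xd2,0x25}
#3 dst[0x0d+3] := {0xa6,0xd2,0x25}
query mem[0x0d]=0xa6, mem[0x04]=0x58, mem[0x09]=0x25, mem[0x17]=0x03, mem[0x07]=0xa6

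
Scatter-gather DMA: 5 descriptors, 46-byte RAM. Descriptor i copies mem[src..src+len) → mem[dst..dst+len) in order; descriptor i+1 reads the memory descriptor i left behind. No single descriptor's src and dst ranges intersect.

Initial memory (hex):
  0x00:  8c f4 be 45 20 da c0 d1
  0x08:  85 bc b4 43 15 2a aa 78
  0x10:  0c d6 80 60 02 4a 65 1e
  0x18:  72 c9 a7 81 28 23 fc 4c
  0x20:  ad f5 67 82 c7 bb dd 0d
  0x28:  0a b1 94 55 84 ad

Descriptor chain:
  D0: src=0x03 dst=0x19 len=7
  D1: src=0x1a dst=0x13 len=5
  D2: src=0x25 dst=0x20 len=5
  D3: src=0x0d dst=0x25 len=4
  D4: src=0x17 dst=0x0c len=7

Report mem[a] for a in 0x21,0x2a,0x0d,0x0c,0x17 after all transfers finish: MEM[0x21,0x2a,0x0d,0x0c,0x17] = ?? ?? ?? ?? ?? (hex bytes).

MEM[0x21,0x2a,0x0d,0x0c,0x17] = dd 94 72 85 85

[0] 0x03->0x19 len=7 : 45 20 da c0 d1 85 bc
[1] 0x1a->0x13 len=5 : 20 da c0 d1 85
[2] 0x25->0x20 len=5 : bb dd 0d 0a b1
[3] 0x0d->0x25 len=4 : 2a aa 78 0c
[4] 0x17->0x0c len=7 : 85 72 45 20 da c0 d1
query mem[0x21]=0xdd, mem[0x2a]=0x94, mem[0x0d]=0x72, mem[0x0c]=0x85, mem[0x17]=0x85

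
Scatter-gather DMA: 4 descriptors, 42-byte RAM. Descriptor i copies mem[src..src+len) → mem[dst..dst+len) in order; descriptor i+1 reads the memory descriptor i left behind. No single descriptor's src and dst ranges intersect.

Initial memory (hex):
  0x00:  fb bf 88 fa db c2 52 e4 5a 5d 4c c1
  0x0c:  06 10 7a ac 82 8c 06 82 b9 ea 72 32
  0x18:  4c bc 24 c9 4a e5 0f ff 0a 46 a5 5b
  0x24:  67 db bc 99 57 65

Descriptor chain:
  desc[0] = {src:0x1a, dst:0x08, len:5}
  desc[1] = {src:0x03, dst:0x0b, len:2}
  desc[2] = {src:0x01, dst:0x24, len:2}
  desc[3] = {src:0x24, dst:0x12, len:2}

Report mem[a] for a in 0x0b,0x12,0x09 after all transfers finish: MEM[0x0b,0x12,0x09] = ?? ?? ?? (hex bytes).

  after D0: wrote 5B at 0x08 = 24c94ae50f
  after D1: wrote 2B at 0x0b = fadb
  after D2: wrote 2B at 0x24 = bf88
  after D3: wrote 2B at 0x12 = bf88
query mem[0x0b]=0xfa, mem[0x12]=0xbf, mem[0x09]=0xc9

MEM[0x0b,0x12,0x09] = fa bf c9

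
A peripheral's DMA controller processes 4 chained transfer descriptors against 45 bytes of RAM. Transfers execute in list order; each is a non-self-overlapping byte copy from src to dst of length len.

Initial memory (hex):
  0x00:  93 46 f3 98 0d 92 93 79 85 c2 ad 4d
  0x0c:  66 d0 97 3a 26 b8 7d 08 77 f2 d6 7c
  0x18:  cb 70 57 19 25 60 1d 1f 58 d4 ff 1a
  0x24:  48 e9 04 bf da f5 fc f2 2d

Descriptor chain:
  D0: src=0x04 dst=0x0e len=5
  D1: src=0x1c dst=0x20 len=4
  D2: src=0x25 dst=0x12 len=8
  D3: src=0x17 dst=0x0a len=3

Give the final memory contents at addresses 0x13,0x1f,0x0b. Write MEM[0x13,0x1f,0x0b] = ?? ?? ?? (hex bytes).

MEM[0x13,0x1f,0x0b] = 04 1f f2

[0] 0x04->0x0e len=5 : 0d 92 93 79 85
[1] 0x1c->0x20 len=4 : 25 60 1d 1f
[2] 0x25->0x12 len=8 : e9 04 bf da f5 fc f2 2d
[3] 0x17->0x0a len=3 : fc f2 2d
query mem[0x13]=0x04, mem[0x1f]=0x1f, mem[0x0b]=0xf2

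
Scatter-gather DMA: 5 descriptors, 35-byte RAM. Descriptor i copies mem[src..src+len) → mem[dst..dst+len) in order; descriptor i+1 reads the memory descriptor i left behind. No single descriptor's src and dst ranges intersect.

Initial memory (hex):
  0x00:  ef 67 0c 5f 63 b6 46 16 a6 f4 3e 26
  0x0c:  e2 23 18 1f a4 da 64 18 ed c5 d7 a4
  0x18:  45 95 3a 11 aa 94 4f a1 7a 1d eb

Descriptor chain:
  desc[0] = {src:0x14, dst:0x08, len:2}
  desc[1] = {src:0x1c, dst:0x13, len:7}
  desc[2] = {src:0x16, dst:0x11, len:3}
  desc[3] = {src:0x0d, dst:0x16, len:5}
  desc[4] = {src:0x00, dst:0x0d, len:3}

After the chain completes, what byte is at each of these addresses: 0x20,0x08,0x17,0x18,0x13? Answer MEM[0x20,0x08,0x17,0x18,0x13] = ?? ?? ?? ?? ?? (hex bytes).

#0 dst[0x08+2] := {0xed,0xc5}
#1 dst[0x13+7] := {0xaa,0x94,0x4f,0xa1,0x7a,0x1d,0xeb}
#2 dst[0x11+3] := {0xa1,0x7a,0x1d}
#3 dst[0x16+5] := {0x23,0x18,0x1f,0xa4,0xa1}
#4 dst[0x0d+3] := {0xef,0x67,0x0c}
query mem[0x20]=0x7a, mem[0x08]=0xed, mem[0x17]=0x18, mem[0x18]=0x1f, mem[0x13]=0x1d

MEM[0x20,0x08,0x17,0x18,0x13] = 7a ed 18 1f 1d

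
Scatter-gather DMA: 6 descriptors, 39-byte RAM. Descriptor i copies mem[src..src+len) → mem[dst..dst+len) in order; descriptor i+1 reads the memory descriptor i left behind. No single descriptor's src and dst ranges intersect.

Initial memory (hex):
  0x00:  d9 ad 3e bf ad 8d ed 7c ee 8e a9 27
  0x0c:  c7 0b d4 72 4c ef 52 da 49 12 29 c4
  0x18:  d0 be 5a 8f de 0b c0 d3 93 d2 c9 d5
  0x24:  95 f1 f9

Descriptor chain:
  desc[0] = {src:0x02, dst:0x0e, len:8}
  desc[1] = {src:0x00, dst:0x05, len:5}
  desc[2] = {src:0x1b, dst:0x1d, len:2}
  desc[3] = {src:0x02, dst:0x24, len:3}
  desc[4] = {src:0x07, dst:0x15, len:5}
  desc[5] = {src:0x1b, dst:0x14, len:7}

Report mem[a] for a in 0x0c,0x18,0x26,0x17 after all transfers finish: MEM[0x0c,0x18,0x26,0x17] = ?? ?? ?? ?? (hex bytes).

MEM[0x0c,0x18,0x26,0x17] = c7 d3 ad de

#0 dst[0x0e+8] := {0x3e,0xbf,0xad,0x8d,0xed,0x7c,0xee,0x8e}
#1 dst[0x05+5] := {0xd9,0xad,0x3e,0xbf,0xad}
#2 dst[0x1d+2] := {0x8f,0xde}
#3 dst[0x24+3] := {0x3e,0xbf,0xad}
#4 dst[0x15+5] := {0x3e,0xbf,0xad,0xa9,0x27}
#5 dst[0x14+7] := {0x8f,0xde,0x8f,0xde,0xd3,0x93,0xd2}
query mem[0x0c]=0xc7, mem[0x18]=0xd3, mem[0x26]=0xad, mem[0x17]=0xde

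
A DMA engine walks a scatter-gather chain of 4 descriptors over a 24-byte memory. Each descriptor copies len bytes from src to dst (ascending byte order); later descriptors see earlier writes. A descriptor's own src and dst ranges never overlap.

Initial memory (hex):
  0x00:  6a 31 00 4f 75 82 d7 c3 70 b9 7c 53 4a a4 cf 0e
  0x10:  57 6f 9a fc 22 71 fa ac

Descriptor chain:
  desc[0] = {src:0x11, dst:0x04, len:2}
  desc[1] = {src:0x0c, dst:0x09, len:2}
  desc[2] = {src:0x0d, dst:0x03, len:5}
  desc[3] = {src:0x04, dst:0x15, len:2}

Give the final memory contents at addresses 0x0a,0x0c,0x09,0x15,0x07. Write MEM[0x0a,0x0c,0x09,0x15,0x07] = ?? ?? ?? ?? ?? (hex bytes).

MEM[0x0a,0x0c,0x09,0x15,0x07] = a4 4a 4a cf 6f

[0] 0x11->0x04 len=2 : 6f 9a
[1] 0x0c->0x09 len=2 : 4a a4
[2] 0x0d->0x03 len=5 : a4 cf 0e 57 6f
[3] 0x04->0x15 len=2 : cf 0e
query mem[0x0a]=0xa4, mem[0x0c]=0x4a, mem[0x09]=0x4a, mem[0x15]=0xcf, mem[0x07]=0x6f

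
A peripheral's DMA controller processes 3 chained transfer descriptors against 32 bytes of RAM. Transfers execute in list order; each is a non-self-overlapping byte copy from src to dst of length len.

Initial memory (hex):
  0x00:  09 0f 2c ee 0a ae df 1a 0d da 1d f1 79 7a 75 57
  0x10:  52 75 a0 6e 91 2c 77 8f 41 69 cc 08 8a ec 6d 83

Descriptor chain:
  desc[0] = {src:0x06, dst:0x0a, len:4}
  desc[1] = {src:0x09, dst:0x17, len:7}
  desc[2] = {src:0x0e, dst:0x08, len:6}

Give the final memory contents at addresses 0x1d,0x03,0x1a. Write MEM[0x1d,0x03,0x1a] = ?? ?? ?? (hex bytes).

MEM[0x1d,0x03,0x1a] = 57 ee 0d

  after D0: wrote 4B at 0x0a = df1a0dda
  after D1: wrote 7B at 0x17 = dadf1a0dda7557
  after D2: wrote 6B at 0x08 = 75575275a06e
query mem[0x1d]=0x57, mem[0x03]=0xee, mem[0x1a]=0x0d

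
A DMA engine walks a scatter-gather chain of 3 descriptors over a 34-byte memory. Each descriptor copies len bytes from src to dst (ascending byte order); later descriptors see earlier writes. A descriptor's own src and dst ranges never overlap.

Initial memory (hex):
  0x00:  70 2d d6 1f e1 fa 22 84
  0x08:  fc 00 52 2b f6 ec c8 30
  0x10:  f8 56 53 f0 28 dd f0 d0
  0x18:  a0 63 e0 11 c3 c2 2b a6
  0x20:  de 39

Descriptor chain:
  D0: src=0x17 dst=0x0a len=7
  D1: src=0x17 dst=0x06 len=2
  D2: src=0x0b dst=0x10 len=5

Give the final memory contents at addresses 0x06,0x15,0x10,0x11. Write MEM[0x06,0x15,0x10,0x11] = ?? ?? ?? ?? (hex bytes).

D0: mem[0x0a..0x10] <- [d0 a0 63 e0 11 c3 c2]
D1: mem[0x06..0x07] <- [d0 a0]
D2: mem[0x10..0x14] <- [a0 63 e0 11 c3]
query mem[0x06]=0xd0, mem[0x15]=0xdd, mem[0x10]=0xa0, mem[0x11]=0x63

MEM[0x06,0x15,0x10,0x11] = d0 dd a0 63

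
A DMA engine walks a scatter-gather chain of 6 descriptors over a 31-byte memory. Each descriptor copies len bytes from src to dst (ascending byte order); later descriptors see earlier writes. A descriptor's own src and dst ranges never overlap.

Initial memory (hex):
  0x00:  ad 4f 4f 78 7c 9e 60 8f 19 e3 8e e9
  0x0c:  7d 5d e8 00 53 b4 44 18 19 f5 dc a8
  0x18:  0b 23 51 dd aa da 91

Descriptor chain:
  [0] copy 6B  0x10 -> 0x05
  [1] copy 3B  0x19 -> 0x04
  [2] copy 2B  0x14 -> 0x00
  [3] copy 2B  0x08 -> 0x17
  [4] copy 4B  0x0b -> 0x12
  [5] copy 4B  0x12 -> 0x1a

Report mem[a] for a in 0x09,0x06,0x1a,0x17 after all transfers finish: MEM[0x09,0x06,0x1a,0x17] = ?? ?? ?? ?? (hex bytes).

  after D0: wrote 6B at 0x05 = 53b4441819f5
  after D1: wrote 3B at 0x04 = 2351dd
  after D2: wrote 2B at 0x00 = 19f5
  after D3: wrote 2B at 0x17 = 1819
  after D4: wrote 4B at 0x12 = e97d5de8
  after D5: wrote 4B at 0x1a = e97d5de8
query mem[0x09]=0x19, mem[0x06]=0xdd, mem[0x1a]=0xe9, mem[0x17]=0x18

MEM[0x09,0x06,0x1a,0x17] = 19 dd e9 18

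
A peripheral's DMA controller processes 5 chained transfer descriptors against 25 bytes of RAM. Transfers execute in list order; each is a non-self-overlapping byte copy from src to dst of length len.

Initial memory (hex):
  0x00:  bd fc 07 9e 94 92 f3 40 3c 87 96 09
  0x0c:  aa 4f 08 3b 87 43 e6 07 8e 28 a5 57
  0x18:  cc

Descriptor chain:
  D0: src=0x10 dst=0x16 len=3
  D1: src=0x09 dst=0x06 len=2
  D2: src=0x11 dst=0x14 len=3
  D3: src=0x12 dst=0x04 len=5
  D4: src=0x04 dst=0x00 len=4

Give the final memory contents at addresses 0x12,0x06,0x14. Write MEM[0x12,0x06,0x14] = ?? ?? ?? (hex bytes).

MEM[0x12,0x06,0x14] = e6 43 43

[0] 0x10->0x16 len=3 : 87 43 e6
[1] 0x09->0x06 len=2 : 87 96
[2] 0x11->0x14 len=3 : 43 e6 07
[3] 0x12->0x04 len=5 : e6 07 43 e6 07
[4] 0x04->0x00 len=4 : e6 07 43 e6
query mem[0x12]=0xe6, mem[0x06]=0x43, mem[0x14]=0x43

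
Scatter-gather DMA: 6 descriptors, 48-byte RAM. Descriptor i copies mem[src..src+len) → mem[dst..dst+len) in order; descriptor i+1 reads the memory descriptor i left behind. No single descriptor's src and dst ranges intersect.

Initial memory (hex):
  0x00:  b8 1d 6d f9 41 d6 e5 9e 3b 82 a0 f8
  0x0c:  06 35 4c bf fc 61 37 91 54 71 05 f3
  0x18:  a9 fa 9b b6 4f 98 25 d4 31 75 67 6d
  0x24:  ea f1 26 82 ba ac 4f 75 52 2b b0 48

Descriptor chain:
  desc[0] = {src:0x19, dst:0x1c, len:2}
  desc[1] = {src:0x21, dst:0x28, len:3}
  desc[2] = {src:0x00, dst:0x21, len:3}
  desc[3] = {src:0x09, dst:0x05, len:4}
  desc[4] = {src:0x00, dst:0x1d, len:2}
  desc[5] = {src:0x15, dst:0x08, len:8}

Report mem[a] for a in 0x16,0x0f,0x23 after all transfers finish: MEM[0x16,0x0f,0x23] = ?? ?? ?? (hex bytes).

[0] 0x19->0x1c len=2 : fa 9b
[1] 0x21->0x28 len=3 : 75 67 6d
[2] 0x00->0x21 len=3 : b8 1d 6d
[3] 0x09->0x05 len=4 : 82 a0 f8 06
[4] 0x00->0x1d len=2 : b8 1d
[5] 0x15->0x08 len=8 : 71 05 f3 a9 fa 9b b6 fa
query mem[0x16]=0x05, mem[0x0f]=0xfa, mem[0x23]=0x6d

MEM[0x16,0x0f,0x23] = 05 fa 6d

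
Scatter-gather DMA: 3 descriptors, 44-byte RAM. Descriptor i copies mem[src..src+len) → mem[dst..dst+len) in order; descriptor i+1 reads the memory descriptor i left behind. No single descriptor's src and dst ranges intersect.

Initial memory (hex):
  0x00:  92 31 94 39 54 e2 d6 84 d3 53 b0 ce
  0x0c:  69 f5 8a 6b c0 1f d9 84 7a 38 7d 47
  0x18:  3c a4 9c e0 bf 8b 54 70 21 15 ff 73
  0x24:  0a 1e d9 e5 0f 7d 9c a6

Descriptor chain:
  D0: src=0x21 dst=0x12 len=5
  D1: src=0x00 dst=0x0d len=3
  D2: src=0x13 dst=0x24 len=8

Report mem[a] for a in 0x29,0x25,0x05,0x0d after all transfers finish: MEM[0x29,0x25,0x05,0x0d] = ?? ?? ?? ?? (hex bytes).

MEM[0x29,0x25,0x05,0x0d] = 3c 73 e2 92

#0 dst[0x12+5] := {0x15,0xff,0x73,0x0a,0x1e}
#1 dst[0x0d+3] := {0x92,0x31,0x94}
#2 dst[0x24+8] := {0xff,0x73,0x0a,0x1e,0x47,0x3c,0xa4,0x9c}
query mem[0x29]=0x3c, mem[0x25]=0x73, mem[0x05]=0xe2, mem[0x0d]=0x92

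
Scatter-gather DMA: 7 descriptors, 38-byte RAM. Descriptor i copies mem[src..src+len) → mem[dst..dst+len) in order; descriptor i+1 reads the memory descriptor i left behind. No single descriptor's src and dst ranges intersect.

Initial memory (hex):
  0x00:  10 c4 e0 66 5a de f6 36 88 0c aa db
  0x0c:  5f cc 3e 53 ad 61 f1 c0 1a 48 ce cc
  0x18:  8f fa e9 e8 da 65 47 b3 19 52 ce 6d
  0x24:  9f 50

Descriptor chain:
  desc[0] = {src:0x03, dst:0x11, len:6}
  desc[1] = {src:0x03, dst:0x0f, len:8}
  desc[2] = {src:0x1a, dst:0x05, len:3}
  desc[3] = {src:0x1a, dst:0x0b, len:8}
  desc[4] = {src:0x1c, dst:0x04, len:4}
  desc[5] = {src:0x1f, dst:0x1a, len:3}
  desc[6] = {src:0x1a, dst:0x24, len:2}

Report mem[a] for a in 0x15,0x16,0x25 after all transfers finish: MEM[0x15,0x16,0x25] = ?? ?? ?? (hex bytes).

MEM[0x15,0x16,0x25] = 0c aa 19

  after D0: wrote 6B at 0x11 = 665adef63688
  after D1: wrote 8B at 0x0f = 665adef636880caa
  after D2: wrote 3B at 0x05 = e9e8da
  after D3: wrote 8B at 0x0b = e9e8da6547b31952
  after D4: wrote 4B at 0x04 = da6547b3
  after D5: wrote 3B at 0x1a = b31952
  after D6: wrote 2B at 0x24 = b319
query mem[0x15]=0x0c, mem[0x16]=0xaa, mem[0x25]=0x19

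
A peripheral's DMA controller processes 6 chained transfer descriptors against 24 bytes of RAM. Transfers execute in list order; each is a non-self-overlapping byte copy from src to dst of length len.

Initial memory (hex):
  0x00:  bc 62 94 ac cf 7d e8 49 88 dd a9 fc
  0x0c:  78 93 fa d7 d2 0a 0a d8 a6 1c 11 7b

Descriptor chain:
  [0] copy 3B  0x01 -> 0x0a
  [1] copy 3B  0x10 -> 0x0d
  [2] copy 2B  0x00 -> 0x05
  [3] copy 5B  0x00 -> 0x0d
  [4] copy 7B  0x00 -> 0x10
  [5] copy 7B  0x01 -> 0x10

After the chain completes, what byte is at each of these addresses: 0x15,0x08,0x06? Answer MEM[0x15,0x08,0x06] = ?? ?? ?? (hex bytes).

  after D0: wrote 3B at 0x0a = 6294ac
  after D1: wrote 3B at 0x0d = d20a0a
  after D2: wrote 2B at 0x05 = bc62
  after D3: wrote 5B at 0x0d = bc6294accf
  after D4: wrote 7B at 0x10 = bc6294accfbc62
  after D5: wrote 7B at 0x10 = 6294accfbc6249
query mem[0x15]=0x62, mem[0x08]=0x88, mem[0x06]=0x62

MEM[0x15,0x08,0x06] = 62 88 62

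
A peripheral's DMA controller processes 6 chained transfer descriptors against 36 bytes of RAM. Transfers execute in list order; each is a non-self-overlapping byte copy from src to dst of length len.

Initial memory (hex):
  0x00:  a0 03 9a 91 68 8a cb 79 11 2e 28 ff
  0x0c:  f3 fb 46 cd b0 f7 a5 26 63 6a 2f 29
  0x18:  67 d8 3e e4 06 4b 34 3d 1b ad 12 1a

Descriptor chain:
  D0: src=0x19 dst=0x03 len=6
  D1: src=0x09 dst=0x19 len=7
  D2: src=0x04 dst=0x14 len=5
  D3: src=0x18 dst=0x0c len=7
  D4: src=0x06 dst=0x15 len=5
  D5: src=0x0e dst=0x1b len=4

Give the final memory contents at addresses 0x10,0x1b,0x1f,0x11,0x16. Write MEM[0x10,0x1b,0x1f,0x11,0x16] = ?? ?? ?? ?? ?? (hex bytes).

MEM[0x10,0x1b,0x1f,0x11,0x16] = f3 28 cd fb 4b

[0] 0x19->0x03 len=6 : d8 3e e4 06 4b 34
[1] 0x09->0x19 len=7 : 2e 28 ff f3 fb 46 cd
[2] 0x04->0x14 len=5 : 3e e4 06 4b 34
[3] 0x18->0x0c len=7 : 34 2e 28 ff f3 fb 46
[4] 0x06->0x15 len=5 : 06 4b 34 2e 28
[5] 0x0e->0x1b len=4 : 28 ff f3 fb
query mem[0x10]=0xf3, mem[0x1b]=0x28, mem[0x1f]=0xcd, mem[0x11]=0xfb, mem[0x16]=0x4b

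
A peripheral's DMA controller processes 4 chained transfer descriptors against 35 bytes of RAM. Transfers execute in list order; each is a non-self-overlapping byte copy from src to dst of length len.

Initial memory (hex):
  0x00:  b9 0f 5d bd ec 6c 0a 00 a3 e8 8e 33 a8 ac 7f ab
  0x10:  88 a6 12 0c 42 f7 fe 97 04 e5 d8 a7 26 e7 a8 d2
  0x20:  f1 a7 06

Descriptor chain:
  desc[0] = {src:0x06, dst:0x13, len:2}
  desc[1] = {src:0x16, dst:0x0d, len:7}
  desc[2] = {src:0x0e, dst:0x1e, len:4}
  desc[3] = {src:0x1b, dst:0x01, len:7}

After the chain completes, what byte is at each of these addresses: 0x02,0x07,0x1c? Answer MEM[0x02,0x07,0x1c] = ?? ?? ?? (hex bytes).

[0] 0x06->0x13 len=2 : 0a 00
[1] 0x16->0x0d len=7 : fe 97 04 e5 d8 a7 26
[2] 0x0e->0x1e len=4 : 97 04 e5 d8
[3] 0x1b->0x01 len=7 : a7 26 e7 97 04 e5 d8
query mem[0x02]=0x26, mem[0x07]=0xd8, mem[0x1c]=0x26

MEM[0x02,0x07,0x1c] = 26 d8 26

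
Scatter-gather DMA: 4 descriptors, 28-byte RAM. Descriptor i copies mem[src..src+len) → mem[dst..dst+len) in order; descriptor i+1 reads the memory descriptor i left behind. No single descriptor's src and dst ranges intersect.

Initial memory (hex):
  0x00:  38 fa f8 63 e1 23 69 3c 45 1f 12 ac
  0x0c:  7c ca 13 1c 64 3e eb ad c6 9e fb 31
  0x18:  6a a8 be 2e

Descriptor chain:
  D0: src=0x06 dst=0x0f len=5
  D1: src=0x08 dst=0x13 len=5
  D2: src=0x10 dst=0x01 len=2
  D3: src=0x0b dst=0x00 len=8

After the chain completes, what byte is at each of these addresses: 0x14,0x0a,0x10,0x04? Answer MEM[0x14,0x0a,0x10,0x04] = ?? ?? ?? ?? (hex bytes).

#0 dst[0x0f+5] := {0x69,0x3c,0x45,0x1f,0x12}
#1 dst[0x13+5] := {0x45,0x1f,0x12,0xac,0x7c}
#2 dst[0x01+2] := {0x3c,0x45}
#3 dst[0x00+8] := {0xac,0x7c,0xca,0x13,0x69,0x3c,0x45,0x1f}
query mem[0x14]=0x1f, mem[0x0a]=0x12, mem[0x10]=0x3c, mem[0x04]=0x69

MEM[0x14,0x0a,0x10,0x04] = 1f 12 3c 69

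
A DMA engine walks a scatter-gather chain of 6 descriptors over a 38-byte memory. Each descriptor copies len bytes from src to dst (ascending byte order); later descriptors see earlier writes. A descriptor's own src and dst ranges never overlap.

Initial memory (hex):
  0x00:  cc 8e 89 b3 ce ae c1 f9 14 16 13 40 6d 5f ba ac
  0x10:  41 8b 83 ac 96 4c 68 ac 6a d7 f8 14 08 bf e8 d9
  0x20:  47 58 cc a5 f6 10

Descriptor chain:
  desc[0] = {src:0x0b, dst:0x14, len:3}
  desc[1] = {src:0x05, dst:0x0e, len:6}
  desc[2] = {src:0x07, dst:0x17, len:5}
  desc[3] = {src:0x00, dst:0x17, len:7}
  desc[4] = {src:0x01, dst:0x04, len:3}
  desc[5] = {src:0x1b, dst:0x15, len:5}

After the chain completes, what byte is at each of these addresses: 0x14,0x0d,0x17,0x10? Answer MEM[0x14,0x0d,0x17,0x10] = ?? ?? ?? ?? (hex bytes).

MEM[0x14,0x0d,0x17,0x10] = 40 5f c1 f9

[0] 0x0b->0x14 len=3 : 40 6d 5f
[1] 0x05->0x0e len=6 : ae c1 f9 14 16 13
[2] 0x07->0x17 len=5 : f9 14 16 13 40
[3] 0x00->0x17 len=7 : cc 8e 89 b3 ce ae c1
[4] 0x01->0x04 len=3 : 8e 89 b3
[5] 0x1b->0x15 len=5 : ce ae c1 e8 d9
query mem[0x14]=0x40, mem[0x0d]=0x5f, mem[0x17]=0xc1, mem[0x10]=0xf9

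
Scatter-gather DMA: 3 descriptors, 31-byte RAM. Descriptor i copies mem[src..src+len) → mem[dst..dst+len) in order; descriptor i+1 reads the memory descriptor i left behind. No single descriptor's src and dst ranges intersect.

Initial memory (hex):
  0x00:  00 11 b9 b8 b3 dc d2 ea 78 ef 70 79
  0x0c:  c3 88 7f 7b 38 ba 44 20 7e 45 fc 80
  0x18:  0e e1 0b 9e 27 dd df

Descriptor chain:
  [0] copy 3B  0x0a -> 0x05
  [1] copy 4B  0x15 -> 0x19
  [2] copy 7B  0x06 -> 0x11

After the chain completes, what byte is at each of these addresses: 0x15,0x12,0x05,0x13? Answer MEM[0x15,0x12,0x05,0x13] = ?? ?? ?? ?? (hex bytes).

#0 dst[0x05+3] := {0x70,0x79,0xc3}
#1 dst[0x19+4] := {0x45,0xfc,0x80,0x0e}
#2 dst[0x11+7] := {0x79,0xc3,0x78,0xef,0x70,0x79,0xc3}
query mem[0x15]=0x70, mem[0x12]=0xc3, mem[0x05]=0x70, mem[0x13]=0x78

MEM[0x15,0x12,0x05,0x13] = 70 c3 70 78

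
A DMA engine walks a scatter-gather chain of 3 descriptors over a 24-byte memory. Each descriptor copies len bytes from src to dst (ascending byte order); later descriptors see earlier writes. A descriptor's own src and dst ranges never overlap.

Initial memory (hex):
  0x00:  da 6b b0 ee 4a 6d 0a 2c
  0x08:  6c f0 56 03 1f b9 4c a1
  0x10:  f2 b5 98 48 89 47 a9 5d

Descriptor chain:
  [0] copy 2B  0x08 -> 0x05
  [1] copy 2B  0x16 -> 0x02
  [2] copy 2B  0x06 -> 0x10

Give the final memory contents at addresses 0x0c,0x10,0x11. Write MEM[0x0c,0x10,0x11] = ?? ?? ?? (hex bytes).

MEM[0x0c,0x10,0x11] = 1f f0 2c

  after D0: wrote 2B at 0x05 = 6cf0
  after D1: wrote 2B at 0x02 = a95d
  after D2: wrote 2B at 0x10 = f02c
query mem[0x0c]=0x1f, mem[0x10]=0xf0, mem[0x11]=0x2c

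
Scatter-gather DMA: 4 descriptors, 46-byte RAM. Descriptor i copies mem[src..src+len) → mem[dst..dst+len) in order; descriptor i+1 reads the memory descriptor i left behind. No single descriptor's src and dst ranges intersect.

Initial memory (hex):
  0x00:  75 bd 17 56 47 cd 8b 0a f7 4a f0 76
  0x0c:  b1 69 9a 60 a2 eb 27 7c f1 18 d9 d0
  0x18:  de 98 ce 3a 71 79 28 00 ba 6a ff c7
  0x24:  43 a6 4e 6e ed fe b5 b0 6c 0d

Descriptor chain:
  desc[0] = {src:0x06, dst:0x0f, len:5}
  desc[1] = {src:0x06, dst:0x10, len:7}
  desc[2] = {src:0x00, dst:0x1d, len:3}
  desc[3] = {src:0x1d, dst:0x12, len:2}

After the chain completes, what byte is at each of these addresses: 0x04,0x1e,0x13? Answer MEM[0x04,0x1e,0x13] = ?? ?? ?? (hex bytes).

MEM[0x04,0x1e,0x13] = 47 bd bd

[0] 0x06->0x0f len=5 : 8b 0a f7 4a f0
[1] 0x06->0x10 len=7 : 8b 0a f7 4a f0 76 b1
[2] 0x00->0x1d len=3 : 75 bd 17
[3] 0x1d->0x12 len=2 : 75 bd
query mem[0x04]=0x47, mem[0x1e]=0xbd, mem[0x13]=0xbd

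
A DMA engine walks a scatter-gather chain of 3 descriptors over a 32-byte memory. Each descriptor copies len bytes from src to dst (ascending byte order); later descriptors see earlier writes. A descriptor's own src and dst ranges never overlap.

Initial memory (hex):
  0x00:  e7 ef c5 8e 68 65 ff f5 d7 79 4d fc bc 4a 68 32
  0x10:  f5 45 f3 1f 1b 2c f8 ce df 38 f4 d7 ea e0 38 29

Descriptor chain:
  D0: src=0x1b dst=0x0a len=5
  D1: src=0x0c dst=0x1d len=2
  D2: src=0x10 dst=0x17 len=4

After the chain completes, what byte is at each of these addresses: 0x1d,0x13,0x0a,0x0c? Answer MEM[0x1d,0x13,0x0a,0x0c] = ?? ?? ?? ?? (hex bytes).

MEM[0x1d,0x13,0x0a,0x0c] = e0 1f d7 e0

#0 dst[0x0a+5] := {0xd7,0xea,0xe0,0x38,0x29}
#1 dst[0x1d+2] := {0xe0,0x38}
#2 dst[0x17+4] := {0xf5,0x45,0xf3,0x1f}
query mem[0x1d]=0xe0, mem[0x13]=0x1f, mem[0x0a]=0xd7, mem[0x0c]=0xe0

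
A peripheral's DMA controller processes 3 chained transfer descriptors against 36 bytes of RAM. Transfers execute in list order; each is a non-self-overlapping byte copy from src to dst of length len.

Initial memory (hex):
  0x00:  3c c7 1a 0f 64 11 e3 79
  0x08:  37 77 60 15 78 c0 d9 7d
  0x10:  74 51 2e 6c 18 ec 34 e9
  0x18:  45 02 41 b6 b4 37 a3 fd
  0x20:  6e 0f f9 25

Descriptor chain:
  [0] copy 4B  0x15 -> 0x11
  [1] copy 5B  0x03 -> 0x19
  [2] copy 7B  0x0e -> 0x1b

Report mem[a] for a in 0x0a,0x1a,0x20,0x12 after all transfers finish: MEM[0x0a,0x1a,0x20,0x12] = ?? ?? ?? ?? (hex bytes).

D0: mem[0x11..0x14] <- [ec 34 e9 45]
D1: mem[0x19..0x1d] <- [0f 64 11 e3 79]
D2: mem[0x1b..0x21] <- [d9 7d 74 ec 34 e9 45]
query mem[0x0a]=0x60, mem[0x1a]=0x64, mem[0x20]=0xe9, mem[0x12]=0x34

MEM[0x0a,0x1a,0x20,0x12] = 60 64 e9 34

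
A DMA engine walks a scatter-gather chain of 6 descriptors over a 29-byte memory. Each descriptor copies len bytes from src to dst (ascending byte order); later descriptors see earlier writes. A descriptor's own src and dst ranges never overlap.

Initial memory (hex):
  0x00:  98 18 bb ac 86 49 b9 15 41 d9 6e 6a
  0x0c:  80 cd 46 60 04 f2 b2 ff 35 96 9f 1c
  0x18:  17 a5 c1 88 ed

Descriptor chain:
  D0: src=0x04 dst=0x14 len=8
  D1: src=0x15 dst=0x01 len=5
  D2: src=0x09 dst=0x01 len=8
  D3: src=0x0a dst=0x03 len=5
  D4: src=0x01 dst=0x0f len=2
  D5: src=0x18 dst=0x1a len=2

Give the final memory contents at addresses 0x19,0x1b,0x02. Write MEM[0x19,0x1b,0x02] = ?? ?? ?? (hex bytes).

#0 dst[0x14+8] := {0x86,0x49,0xb9,0x15,0x41,0xd9,0x6e,0x6a}
#1 dst[0x01+5] := {0x49,0xb9,0x15,0x41,0xd9}
#2 dst[0x01+8] := {0xd9,0x6e,0x6a,0x80,0xcd,0x46,0x60,0x04}
#3 dst[0x03+5] := {0x6e,0x6a,0x80,0xcd,0x46}
#4 dst[0x0f+2] := {0xd9,0x6e}
#5 dst[0x1a+2] := {0x41,0xd9}
query mem[0x19]=0xd9, mem[0x1b]=0xd9, mem[0x02]=0x6e

MEM[0x19,0x1b,0x02] = d9 d9 6e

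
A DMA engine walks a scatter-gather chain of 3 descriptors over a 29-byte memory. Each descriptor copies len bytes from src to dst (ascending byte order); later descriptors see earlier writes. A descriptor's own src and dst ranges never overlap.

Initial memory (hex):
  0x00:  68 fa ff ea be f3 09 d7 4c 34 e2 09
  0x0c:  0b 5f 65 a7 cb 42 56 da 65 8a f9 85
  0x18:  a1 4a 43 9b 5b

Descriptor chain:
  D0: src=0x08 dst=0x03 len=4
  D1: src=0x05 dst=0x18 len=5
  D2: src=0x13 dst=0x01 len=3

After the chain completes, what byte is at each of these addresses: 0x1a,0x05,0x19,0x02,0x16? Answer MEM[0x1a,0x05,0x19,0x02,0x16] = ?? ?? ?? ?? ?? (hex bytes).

#0 dst[0x03+4] := {0x4c,0x34,0xe2,0x09}
#1 dst[0x18+5] := {0xe2,0x09,0xd7,0x4c,0x34}
#2 dst[0x01+3] := {0xda,0x65,0x8a}
query mem[0x1a]=0xd7, mem[0x05]=0xe2, mem[0x19]=0x09, mem[0x02]=0x65, mem[0x16]=0xf9

MEM[0x1a,0x05,0x19,0x02,0x16] = d7 e2 09 65 f9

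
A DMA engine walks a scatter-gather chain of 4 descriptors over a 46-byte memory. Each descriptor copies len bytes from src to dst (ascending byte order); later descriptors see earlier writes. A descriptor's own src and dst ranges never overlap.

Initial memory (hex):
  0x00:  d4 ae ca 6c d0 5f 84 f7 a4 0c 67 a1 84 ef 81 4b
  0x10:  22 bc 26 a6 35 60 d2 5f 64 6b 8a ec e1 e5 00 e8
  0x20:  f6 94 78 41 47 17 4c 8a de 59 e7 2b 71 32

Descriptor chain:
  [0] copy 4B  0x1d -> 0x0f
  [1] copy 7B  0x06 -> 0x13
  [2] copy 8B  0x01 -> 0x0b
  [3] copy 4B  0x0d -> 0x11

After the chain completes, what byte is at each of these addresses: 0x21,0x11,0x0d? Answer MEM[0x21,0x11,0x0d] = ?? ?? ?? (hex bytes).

MEM[0x21,0x11,0x0d] = 94 6c 6c

  after D0: wrote 4B at 0x0f = e500e8f6
  after D1: wrote 7B at 0x13 = 84f7a40c67a184
  after D2: wrote 8B at 0x0b = aeca6cd05f84f7a4
  after D3: wrote 4B at 0x11 = 6cd05f84
query mem[0x21]=0x94, mem[0x11]=0x6c, mem[0x0d]=0x6c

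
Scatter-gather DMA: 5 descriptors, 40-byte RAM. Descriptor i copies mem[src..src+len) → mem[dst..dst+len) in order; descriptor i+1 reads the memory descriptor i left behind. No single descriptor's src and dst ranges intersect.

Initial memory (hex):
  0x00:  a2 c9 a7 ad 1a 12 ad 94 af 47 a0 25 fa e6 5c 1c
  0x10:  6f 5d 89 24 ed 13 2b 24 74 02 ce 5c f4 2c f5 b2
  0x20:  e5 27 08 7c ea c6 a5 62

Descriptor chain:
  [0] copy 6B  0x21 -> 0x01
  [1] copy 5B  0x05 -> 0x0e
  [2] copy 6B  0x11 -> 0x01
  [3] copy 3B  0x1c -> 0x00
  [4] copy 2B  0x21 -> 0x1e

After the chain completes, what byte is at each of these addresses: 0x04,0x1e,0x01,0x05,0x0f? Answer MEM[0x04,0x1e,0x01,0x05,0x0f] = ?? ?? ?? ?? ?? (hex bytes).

MEM[0x04,0x1e,0x01,0x05,0x0f] = ed 27 2c 13 a5

#0 dst[0x01+6] := {0x27,0x08,0x7c,0xea,0xc6,0xa5}
#1 dst[0x0e+5] := {0xc6,0xa5,0x94,0xaf,0x47}
#2 dst[0x01+6] := {0xaf,0x47,0x24,0xed,0x13,0x2b}
#3 dst[0x00+3] := {0xf4,0x2c,0xf5}
#4 dst[0x1e+2] := {0x27,0x08}
query mem[0x04]=0xed, mem[0x1e]=0x27, mem[0x01]=0x2c, mem[0x05]=0x13, mem[0x0f]=0xa5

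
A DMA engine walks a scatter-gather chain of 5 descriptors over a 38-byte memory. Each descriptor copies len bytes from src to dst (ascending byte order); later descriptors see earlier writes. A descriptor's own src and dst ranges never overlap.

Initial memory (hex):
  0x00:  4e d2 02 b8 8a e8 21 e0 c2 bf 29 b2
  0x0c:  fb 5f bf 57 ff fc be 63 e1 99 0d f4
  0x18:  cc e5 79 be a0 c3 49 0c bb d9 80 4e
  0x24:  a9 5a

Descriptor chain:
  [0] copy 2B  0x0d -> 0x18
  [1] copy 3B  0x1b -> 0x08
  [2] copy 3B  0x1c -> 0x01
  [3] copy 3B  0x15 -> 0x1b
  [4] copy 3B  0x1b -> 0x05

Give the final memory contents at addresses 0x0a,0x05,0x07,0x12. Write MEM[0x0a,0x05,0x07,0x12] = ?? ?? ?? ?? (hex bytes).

MEM[0x0a,0x05,0x07,0x12] = c3 99 f4 be

#0 dst[0x18+2] := {0x5f,0xbf}
#1 dst[0x08+3] := {0xbe,0xa0,0xc3}
#2 dst[0x01+3] := {0xa0,0xc3,0x49}
#3 dst[0x1b+3] := {0x99,0x0d,0xf4}
#4 dst[0x05+3] := {0x99,0x0d,0xf4}
query mem[0x0a]=0xc3, mem[0x05]=0x99, mem[0x07]=0xf4, mem[0x12]=0xbe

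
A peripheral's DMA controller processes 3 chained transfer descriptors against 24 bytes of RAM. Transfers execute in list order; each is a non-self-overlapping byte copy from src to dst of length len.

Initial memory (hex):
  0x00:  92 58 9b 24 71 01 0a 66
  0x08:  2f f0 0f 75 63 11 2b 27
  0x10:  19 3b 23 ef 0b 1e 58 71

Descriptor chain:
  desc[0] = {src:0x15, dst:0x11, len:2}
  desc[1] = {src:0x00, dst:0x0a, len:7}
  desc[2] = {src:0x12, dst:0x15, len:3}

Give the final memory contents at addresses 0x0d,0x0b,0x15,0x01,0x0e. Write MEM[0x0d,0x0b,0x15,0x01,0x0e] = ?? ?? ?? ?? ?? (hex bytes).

MEM[0x0d,0x0b,0x15,0x01,0x0e] = 24 58 58 58 71

#0 dst[0x11+2] := {0x1e,0x58}
#1 dst[0x0a+7] := {0x92,0x58,0x9b,0x24,0x71,0x01,0x0a}
#2 dst[0x15+3] := {0x58,0xef,0x0b}
query mem[0x0d]=0x24, mem[0x0b]=0x58, mem[0x15]=0x58, mem[0x01]=0x58, mem[0x0e]=0x71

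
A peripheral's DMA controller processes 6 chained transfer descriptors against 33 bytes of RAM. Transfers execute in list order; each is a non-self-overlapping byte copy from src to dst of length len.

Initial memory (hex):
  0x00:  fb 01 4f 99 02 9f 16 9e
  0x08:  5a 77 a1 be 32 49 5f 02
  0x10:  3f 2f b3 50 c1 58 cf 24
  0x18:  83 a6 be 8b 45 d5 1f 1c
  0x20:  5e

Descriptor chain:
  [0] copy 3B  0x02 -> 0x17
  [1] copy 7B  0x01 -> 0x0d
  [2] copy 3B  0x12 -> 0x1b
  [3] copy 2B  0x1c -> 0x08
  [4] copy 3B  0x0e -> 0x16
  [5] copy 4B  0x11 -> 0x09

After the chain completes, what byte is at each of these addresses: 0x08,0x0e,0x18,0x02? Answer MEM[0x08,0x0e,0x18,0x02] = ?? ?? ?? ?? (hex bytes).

MEM[0x08,0x0e,0x18,0x02] = 9e 4f 02 4f

  after D0: wrote 3B at 0x17 = 4f9902
  after D1: wrote 7B at 0x0d = 014f99029f169e
  after D2: wrote 3B at 0x1b = 169ec1
  after D3: wrote 2B at 0x08 = 9ec1
  after D4: wrote 3B at 0x16 = 4f9902
  after D5: wrote 4B at 0x09 = 9f169ec1
query mem[0x08]=0x9e, mem[0x0e]=0x4f, mem[0x18]=0x02, mem[0x02]=0x4f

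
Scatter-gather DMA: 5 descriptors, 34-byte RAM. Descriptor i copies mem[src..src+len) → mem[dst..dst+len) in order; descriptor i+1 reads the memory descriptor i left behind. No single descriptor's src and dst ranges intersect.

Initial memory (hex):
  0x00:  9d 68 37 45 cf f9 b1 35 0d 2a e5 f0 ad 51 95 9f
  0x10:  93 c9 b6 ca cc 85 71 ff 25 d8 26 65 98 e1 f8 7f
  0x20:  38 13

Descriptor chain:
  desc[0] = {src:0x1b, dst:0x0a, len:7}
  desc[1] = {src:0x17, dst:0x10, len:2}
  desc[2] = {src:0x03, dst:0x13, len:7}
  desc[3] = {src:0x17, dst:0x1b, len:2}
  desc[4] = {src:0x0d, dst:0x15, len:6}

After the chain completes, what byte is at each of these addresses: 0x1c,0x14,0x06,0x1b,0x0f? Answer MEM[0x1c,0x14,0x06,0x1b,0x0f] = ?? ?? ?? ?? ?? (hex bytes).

#0 dst[0x0a+7] := {0x65,0x98,0xe1,0xf8,0x7f,0x38,0x13}
#1 dst[0x10+2] := {0xff,0x25}
#2 dst[0x13+7] := {0x45,0xcf,0xf9,0xb1,0x35,0x0d,0x2a}
#3 dst[0x1b+2] := {0x35,0x0d}
#4 dst[0x15+6] := {0xf8,0x7f,0x38,0xff,0x25,0xb6}
query mem[0x1c]=0x0d, mem[0x14]=0xcf, mem[0x06]=0xb1, mem[0x1b]=0x35, mem[0x0f]=0x38

MEM[0x1c,0x14,0x06,0x1b,0x0f] = 0d cf b1 35 38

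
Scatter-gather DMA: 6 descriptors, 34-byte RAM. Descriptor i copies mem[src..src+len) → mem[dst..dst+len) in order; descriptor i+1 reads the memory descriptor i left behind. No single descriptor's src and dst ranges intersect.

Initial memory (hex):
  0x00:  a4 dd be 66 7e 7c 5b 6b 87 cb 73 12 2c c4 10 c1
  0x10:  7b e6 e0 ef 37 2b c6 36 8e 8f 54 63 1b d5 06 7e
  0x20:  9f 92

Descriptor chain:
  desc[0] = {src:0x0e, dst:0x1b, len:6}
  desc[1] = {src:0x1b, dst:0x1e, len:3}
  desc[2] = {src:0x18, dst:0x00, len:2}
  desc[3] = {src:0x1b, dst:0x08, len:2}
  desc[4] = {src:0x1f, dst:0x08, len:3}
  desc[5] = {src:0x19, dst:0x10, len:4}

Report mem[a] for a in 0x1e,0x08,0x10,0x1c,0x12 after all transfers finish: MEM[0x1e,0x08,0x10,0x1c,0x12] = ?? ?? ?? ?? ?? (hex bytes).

MEM[0x1e,0x08,0x10,0x1c,0x12] = 10 c1 8f c1 10

#0 dst[0x1b+6] := {0x10,0xc1,0x7b,0xe6,0xe0,0xef}
#1 dst[0x1e+3] := {0x10,0xc1,0x7b}
#2 dst[0x00+2] := {0x8e,0x8f}
#3 dst[0x08+2] := {0x10,0xc1}
#4 dst[0x08+3] := {0xc1,0x7b,0x92}
#5 dst[0x10+4] := {0x8f,0x54,0x10,0xc1}
query mem[0x1e]=0x10, mem[0x08]=0xc1, mem[0x10]=0x8f, mem[0x1c]=0xc1, mem[0x12]=0x10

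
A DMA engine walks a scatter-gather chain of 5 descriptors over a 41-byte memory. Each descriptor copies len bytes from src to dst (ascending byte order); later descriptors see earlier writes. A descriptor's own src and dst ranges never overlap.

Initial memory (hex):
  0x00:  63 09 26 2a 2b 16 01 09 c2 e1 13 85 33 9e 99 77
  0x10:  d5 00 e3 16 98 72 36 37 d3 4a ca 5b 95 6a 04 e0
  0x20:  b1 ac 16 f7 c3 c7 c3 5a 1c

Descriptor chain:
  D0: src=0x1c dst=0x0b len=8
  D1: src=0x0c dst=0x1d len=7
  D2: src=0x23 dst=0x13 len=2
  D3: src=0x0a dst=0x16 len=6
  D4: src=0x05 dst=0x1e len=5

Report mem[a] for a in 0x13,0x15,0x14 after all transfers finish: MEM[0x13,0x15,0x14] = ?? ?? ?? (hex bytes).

  after D0: wrote 8B at 0x0b = 956a04e0b1ac16f7
  after D1: wrote 7B at 0x1d = 6a04e0b1ac16f7
  after D2: wrote 2B at 0x13 = f7c3
  after D3: wrote 6B at 0x16 = 13956a04e0b1
  after D4: wrote 5B at 0x1e = 160109c2e1
query mem[0x13]=0xf7, mem[0x15]=0x72, mem[0x14]=0xc3

MEM[0x13,0x15,0x14] = f7 72 c3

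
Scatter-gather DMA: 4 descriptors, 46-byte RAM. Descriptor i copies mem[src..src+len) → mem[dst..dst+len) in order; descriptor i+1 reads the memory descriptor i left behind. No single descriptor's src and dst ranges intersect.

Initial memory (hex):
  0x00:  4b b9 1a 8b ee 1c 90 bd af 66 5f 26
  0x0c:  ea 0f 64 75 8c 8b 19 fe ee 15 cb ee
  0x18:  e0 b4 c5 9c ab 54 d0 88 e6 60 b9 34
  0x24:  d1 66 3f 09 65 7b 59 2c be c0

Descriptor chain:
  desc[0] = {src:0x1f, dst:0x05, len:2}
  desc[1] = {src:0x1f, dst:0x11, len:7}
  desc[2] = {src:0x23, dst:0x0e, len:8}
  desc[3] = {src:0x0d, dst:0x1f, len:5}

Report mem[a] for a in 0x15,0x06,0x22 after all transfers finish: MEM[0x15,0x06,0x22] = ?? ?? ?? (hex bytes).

MEM[0x15,0x06,0x22] = 59 e6 66

#0 dst[0x05+2] := {0x88,0xe6}
#1 dst[0x11+7] := {0x88,0xe6,0x60,0xb9,0x34,0xd1,0x66}
#2 dst[0x0e+8] := {0x34,0xd1,0x66,0x3f,0x09,0x65,0x7b,0x59}
#3 dst[0x1f+5] := {0x0f,0x34,0xd1,0x66,0x3f}
query mem[0x15]=0x59, mem[0x06]=0xe6, mem[0x22]=0x66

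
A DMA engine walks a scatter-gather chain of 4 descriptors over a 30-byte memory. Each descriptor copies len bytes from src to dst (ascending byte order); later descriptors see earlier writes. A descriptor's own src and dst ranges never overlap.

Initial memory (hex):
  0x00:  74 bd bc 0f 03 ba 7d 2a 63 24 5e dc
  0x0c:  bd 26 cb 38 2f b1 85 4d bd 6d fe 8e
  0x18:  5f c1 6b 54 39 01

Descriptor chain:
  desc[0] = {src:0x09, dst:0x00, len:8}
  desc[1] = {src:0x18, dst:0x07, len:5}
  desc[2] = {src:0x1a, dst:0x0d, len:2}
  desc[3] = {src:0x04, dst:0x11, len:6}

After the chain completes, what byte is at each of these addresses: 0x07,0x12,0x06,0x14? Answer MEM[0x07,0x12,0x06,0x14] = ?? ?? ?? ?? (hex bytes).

MEM[0x07,0x12,0x06,0x14] = 5f cb 38 5f

[0] 0x09->0x00 len=8 : 24 5e dc bd 26 cb 38 2f
[1] 0x18->0x07 len=5 : 5f c1 6b 54 39
[2] 0x1a->0x0d len=2 : 6b 54
[3] 0x04->0x11 len=6 : 26 cb 38 5f c1 6b
query mem[0x07]=0x5f, mem[0x12]=0xcb, mem[0x06]=0x38, mem[0x14]=0x5f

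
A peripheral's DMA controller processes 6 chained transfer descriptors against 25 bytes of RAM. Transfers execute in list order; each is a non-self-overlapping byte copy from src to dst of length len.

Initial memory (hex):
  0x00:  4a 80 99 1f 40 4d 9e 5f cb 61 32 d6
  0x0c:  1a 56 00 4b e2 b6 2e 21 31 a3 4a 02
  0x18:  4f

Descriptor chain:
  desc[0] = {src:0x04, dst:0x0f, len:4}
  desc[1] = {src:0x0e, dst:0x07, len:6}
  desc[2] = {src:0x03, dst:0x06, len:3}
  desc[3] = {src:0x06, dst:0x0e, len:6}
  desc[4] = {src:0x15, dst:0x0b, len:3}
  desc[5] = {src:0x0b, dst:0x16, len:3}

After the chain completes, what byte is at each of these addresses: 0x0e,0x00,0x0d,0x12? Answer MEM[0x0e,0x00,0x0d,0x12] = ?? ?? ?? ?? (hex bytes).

[0] 0x04->0x0f len=4 : 40 4d 9e 5f
[1] 0x0e->0x07 len=6 : 00 40 4d 9e 5f 21
[2] 0x03->0x06 len=3 : 1f 40 4d
[3] 0x06->0x0e len=6 : 1f 40 4d 4d 9e 5f
[4] 0x15->0x0b len=3 : a3 4a 02
[5] 0x0b->0x16 len=3 : a3 4a 02
query mem[0x0e]=0x1f, mem[0x00]=0x4a, mem[0x0d]=0x02, mem[0x12]=0x9e

MEM[0x0e,0x00,0x0d,0x12] = 1f 4a 02 9e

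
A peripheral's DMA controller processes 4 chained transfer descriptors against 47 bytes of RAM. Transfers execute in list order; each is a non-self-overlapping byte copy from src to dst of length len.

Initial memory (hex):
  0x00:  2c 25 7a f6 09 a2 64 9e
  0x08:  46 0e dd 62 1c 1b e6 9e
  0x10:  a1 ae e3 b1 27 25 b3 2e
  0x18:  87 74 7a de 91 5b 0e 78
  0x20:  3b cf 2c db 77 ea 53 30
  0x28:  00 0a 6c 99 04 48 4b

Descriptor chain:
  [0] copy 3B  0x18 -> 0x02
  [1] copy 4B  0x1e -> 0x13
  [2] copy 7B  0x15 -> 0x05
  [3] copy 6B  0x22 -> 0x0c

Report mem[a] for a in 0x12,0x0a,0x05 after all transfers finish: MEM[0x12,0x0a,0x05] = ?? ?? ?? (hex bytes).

  after D0: wrote 3B at 0x02 = 87747a
  after D1: wrote 4B at 0x13 = 0e783bcf
  after D2: wrote 7B at 0x05 = 3bcf2e87747ade
  after D3: wrote 6B at 0x0c = 2cdb77ea5330
query mem[0x12]=0xe3, mem[0x0a]=0x7a, mem[0x05]=0x3b

MEM[0x12,0x0a,0x05] = e3 7a 3b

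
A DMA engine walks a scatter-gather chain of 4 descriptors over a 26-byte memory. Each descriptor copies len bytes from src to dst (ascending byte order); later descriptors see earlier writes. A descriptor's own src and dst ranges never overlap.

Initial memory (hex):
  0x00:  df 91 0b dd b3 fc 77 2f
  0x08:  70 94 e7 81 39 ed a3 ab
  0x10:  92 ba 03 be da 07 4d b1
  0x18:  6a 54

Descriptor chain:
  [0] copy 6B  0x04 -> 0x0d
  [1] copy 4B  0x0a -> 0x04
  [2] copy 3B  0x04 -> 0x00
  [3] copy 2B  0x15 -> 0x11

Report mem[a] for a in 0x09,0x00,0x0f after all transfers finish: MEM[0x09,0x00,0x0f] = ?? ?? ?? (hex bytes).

MEM[0x09,0x00,0x0f] = 94 e7 77

  after D0: wrote 6B at 0x0d = b3fc772f7094
  after D1: wrote 4B at 0x04 = e78139b3
  after D2: wrote 3B at 0x00 = e78139
  after D3: wrote 2B at 0x11 = 074d
query mem[0x09]=0x94, mem[0x00]=0xe7, mem[0x0f]=0x77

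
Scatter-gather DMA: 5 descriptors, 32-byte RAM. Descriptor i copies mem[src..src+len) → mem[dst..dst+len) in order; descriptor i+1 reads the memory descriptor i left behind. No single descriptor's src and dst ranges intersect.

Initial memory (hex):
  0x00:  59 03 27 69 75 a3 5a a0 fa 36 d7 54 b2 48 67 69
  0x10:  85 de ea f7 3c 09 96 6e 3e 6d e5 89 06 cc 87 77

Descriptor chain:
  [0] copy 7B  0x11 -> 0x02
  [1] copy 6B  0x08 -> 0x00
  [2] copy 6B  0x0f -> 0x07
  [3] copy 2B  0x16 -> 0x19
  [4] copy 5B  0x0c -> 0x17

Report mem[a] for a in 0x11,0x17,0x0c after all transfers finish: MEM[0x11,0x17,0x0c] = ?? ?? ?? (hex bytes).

MEM[0x11,0x17,0x0c] = de 3c 3c

[0] 0x11->0x02 len=7 : de ea f7 3c 09 96 6e
[1] 0x08->0x00 len=6 : 6e 36 d7 54 b2 48
[2] 0x0f->0x07 len=6 : 69 85 de ea f7 3c
[3] 0x16->0x19 len=2 : 96 6e
[4] 0x0c->0x17 len=5 : 3c 48 67 69 85
query mem[0x11]=0xde, mem[0x17]=0x3c, mem[0x0c]=0x3c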